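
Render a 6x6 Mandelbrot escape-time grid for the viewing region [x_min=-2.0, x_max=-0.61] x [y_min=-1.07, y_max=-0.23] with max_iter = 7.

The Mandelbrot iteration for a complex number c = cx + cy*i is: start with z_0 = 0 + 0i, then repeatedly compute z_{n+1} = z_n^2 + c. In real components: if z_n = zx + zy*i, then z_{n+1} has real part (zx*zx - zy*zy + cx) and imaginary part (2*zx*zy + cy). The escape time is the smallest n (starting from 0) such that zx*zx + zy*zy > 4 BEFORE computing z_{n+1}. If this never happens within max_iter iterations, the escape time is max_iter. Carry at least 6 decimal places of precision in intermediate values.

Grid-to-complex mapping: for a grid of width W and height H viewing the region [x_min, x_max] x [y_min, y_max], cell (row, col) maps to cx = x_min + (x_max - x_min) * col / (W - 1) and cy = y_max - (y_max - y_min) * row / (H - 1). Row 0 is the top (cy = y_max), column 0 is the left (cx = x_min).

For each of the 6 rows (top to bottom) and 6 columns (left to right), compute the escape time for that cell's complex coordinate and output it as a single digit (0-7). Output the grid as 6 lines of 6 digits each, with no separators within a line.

Answer: 145777
134777
133457
133346
123334
112333

Derivation:
(row=0, col=0): c = -2.0000 + -0.2300i → escape time 1
(row=0, col=1): c = -1.7220 + -0.2300i → escape time 4
(row=0, col=2): c = -1.4440 + -0.2300i → escape time 5
(row=0, col=3): c = -1.1660 + -0.2300i → escape time 7
(row=0, col=4): c = -0.8880 + -0.2300i → escape time 7
(row=0, col=5): c = -0.6100 + -0.2300i → escape time 7
(row=1, col=0): c = -2.0000 + -0.3980i → escape time 1
(row=1, col=1): c = -1.7220 + -0.3980i → escape time 3
(row=1, col=2): c = -1.4440 + -0.3980i → escape time 4
(row=1, col=3): c = -1.1660 + -0.3980i → escape time 7
(row=1, col=4): c = -0.8880 + -0.3980i → escape time 7
(row=1, col=5): c = -0.6100 + -0.3980i → escape time 7
(row=2, col=0): c = -2.0000 + -0.5660i → escape time 1
(row=2, col=1): c = -1.7220 + -0.5660i → escape time 3
(row=2, col=2): c = -1.4440 + -0.5660i → escape time 3
(row=2, col=3): c = -1.1660 + -0.5660i → escape time 4
(row=2, col=4): c = -0.8880 + -0.5660i → escape time 5
(row=2, col=5): c = -0.6100 + -0.5660i → escape time 7
(row=3, col=0): c = -2.0000 + -0.7340i → escape time 1
(row=3, col=1): c = -1.7220 + -0.7340i → escape time 3
(row=3, col=2): c = -1.4440 + -0.7340i → escape time 3
(row=3, col=3): c = -1.1660 + -0.7340i → escape time 3
(row=3, col=4): c = -0.8880 + -0.7340i → escape time 4
(row=3, col=5): c = -0.6100 + -0.7340i → escape time 6
(row=4, col=0): c = -2.0000 + -0.9020i → escape time 1
(row=4, col=1): c = -1.7220 + -0.9020i → escape time 2
(row=4, col=2): c = -1.4440 + -0.9020i → escape time 3
(row=4, col=3): c = -1.1660 + -0.9020i → escape time 3
(row=4, col=4): c = -0.8880 + -0.9020i → escape time 3
(row=4, col=5): c = -0.6100 + -0.9020i → escape time 4
(row=5, col=0): c = -2.0000 + -1.0700i → escape time 1
(row=5, col=1): c = -1.7220 + -1.0700i → escape time 1
(row=5, col=2): c = -1.4440 + -1.0700i → escape time 2
(row=5, col=3): c = -1.1660 + -1.0700i → escape time 3
(row=5, col=4): c = -0.8880 + -1.0700i → escape time 3
(row=5, col=5): c = -0.6100 + -1.0700i → escape time 3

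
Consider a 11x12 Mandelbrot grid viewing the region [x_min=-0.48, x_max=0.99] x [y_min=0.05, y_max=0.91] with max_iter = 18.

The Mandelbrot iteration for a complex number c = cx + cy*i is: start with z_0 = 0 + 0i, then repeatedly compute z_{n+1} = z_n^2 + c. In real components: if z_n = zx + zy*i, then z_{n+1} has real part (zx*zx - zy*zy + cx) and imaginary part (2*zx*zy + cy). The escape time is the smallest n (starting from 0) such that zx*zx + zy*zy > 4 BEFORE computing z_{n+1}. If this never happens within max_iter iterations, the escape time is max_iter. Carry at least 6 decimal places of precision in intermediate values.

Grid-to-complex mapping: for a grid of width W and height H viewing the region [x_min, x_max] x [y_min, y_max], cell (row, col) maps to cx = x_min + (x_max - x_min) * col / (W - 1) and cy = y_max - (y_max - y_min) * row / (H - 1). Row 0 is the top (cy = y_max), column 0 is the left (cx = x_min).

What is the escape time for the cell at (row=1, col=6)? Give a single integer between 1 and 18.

Answer: 4

Derivation:
z_0 = 0 + 0i, c = 0.4020 + 0.8318i
Iter 1: z = 0.4020 + 0.8318i, |z|^2 = 0.8535
Iter 2: z = -0.1283 + 1.5006i, |z|^2 = 2.2683
Iter 3: z = -1.8333 + 0.4467i, |z|^2 = 3.5607
Iter 4: z = 3.5636 + -0.8061i, |z|^2 = 13.3488
Escaped at iteration 4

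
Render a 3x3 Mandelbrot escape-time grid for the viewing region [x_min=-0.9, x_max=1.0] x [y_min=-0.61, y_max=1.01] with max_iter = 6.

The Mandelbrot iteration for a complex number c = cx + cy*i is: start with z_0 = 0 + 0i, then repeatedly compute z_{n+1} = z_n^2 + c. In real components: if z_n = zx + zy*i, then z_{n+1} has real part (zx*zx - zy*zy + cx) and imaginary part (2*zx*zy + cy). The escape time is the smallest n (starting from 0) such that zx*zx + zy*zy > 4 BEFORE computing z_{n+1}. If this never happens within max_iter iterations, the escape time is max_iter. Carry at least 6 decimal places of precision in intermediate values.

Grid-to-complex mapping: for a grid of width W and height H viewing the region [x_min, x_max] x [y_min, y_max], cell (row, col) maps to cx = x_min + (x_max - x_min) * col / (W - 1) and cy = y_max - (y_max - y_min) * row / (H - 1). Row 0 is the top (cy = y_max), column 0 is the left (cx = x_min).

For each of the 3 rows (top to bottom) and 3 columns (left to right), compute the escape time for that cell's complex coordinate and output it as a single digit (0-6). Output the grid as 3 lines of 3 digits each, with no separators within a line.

Answer: 352
662
562

Derivation:
(row=0, col=0): c = -0.9000 + 1.0100i → escape time 3
(row=0, col=1): c = 0.0500 + 1.0100i → escape time 5
(row=0, col=2): c = 1.0000 + 1.0100i → escape time 2
(row=1, col=0): c = -0.9000 + 0.2000i → escape time 6
(row=1, col=1): c = 0.0500 + 0.2000i → escape time 6
(row=1, col=2): c = 1.0000 + 0.2000i → escape time 2
(row=2, col=0): c = -0.9000 + -0.6100i → escape time 5
(row=2, col=1): c = 0.0500 + -0.6100i → escape time 6
(row=2, col=2): c = 1.0000 + -0.6100i → escape time 2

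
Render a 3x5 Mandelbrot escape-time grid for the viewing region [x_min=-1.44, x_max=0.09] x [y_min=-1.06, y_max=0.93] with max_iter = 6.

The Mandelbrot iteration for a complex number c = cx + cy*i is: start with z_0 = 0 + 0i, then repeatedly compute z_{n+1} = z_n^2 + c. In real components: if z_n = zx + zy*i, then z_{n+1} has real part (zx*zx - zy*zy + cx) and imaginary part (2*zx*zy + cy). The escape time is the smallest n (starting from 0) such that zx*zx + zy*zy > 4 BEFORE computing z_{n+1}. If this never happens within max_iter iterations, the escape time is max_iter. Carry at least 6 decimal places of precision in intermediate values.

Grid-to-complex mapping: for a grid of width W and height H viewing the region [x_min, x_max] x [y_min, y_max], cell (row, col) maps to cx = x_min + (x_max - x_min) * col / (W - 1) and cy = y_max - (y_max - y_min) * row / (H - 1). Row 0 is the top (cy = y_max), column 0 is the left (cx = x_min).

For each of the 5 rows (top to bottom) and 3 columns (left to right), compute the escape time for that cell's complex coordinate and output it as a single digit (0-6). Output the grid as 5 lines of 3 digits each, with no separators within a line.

Answer: 345
466
666
366
234

Derivation:
(row=0, col=0): c = -1.4400 + 0.9300i → escape time 3
(row=0, col=1): c = -0.6750 + 0.9300i → escape time 4
(row=0, col=2): c = 0.0900 + 0.9300i → escape time 5
(row=1, col=0): c = -1.4400 + 0.4325i → escape time 4
(row=1, col=1): c = -0.6750 + 0.4325i → escape time 6
(row=1, col=2): c = 0.0900 + 0.4325i → escape time 6
(row=2, col=0): c = -1.4400 + -0.0650i → escape time 6
(row=2, col=1): c = -0.6750 + -0.0650i → escape time 6
(row=2, col=2): c = 0.0900 + -0.0650i → escape time 6
(row=3, col=0): c = -1.4400 + -0.5625i → escape time 3
(row=3, col=1): c = -0.6750 + -0.5625i → escape time 6
(row=3, col=2): c = 0.0900 + -0.5625i → escape time 6
(row=4, col=0): c = -1.4400 + -1.0600i → escape time 2
(row=4, col=1): c = -0.6750 + -1.0600i → escape time 3
(row=4, col=2): c = 0.0900 + -1.0600i → escape time 4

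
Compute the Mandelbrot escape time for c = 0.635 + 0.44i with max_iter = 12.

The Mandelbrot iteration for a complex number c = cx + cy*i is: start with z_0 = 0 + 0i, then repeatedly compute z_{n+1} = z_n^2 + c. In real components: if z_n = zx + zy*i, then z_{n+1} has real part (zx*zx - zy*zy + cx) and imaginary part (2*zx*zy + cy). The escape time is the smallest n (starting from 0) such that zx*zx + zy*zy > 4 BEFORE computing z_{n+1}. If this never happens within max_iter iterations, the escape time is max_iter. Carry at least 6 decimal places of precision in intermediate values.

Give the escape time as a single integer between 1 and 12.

Answer: 3

Derivation:
z_0 = 0 + 0i, c = 0.6350 + 0.4400i
Iter 1: z = 0.6350 + 0.4400i, |z|^2 = 0.5968
Iter 2: z = 0.8446 + 0.9988i, |z|^2 = 1.7110
Iter 3: z = 0.3508 + 2.1272i, |z|^2 = 4.6481
Escaped at iteration 3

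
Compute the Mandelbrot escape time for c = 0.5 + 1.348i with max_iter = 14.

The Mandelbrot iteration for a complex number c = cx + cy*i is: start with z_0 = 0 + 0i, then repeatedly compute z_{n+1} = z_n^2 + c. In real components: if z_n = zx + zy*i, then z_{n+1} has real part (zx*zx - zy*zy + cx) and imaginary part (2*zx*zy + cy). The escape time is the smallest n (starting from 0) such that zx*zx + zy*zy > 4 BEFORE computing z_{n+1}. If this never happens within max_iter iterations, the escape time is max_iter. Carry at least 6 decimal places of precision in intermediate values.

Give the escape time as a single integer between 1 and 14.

z_0 = 0 + 0i, c = 0.5000 + 1.3480i
Iter 1: z = 0.5000 + 1.3480i, |z|^2 = 2.0671
Iter 2: z = -1.0671 + 2.6960i, |z|^2 = 8.4071
Escaped at iteration 2

Answer: 2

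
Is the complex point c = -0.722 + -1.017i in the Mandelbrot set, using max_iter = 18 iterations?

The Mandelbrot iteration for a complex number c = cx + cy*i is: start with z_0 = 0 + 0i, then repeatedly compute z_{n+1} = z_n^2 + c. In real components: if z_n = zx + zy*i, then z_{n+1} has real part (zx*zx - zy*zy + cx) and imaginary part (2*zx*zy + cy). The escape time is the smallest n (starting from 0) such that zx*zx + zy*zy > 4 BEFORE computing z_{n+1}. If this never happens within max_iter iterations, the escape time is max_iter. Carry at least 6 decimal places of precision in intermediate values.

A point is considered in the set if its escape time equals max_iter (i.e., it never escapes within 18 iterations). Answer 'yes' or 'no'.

Answer: no

Derivation:
z_0 = 0 + 0i, c = -0.7220 + -1.0170i
Iter 1: z = -0.7220 + -1.0170i, |z|^2 = 1.5556
Iter 2: z = -1.2350 + 0.4515i, |z|^2 = 1.7291
Iter 3: z = 0.5993 + -2.1323i, |z|^2 = 4.9060
Escaped at iteration 3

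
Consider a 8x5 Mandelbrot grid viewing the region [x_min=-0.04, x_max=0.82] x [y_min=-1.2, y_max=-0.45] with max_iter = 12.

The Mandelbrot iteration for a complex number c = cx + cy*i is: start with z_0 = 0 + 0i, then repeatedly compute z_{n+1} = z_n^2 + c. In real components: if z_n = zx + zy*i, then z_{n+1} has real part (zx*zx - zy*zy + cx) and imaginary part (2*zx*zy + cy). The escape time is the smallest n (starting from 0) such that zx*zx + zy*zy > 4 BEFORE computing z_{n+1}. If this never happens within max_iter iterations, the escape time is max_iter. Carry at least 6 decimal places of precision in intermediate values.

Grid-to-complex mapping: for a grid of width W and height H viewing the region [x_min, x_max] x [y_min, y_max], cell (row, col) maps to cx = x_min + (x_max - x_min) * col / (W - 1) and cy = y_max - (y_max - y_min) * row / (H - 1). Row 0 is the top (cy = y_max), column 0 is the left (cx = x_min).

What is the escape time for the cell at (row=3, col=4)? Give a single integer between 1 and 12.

z_0 = 0 + 0i, c = 0.4514 + -1.0125i
Iter 1: z = 0.4514 + -1.0125i, |z|^2 = 1.2289
Iter 2: z = -0.3699 + -1.9266i, |z|^2 = 3.8488
Iter 3: z = -3.1237 + 0.4130i, |z|^2 = 9.9279
Escaped at iteration 3

Answer: 3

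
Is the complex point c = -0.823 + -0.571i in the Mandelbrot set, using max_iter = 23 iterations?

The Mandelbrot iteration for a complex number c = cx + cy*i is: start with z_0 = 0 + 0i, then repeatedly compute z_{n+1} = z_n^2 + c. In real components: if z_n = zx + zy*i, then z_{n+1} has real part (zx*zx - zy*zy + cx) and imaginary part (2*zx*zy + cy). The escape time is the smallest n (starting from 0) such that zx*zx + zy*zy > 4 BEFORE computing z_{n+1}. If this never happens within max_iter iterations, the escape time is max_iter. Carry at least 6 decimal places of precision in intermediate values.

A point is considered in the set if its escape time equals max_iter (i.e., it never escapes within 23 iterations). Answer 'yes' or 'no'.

z_0 = 0 + 0i, c = -0.8230 + -0.5710i
Iter 1: z = -0.8230 + -0.5710i, |z|^2 = 1.0034
Iter 2: z = -0.4717 + 0.3689i, |z|^2 = 0.3586
Iter 3: z = -0.7365 + -0.9190i, |z|^2 = 1.3871
Iter 4: z = -1.1250 + 0.7828i, |z|^2 = 1.8785
Iter 5: z = -0.1700 + -2.3323i, |z|^2 = 5.4686
Escaped at iteration 5

Answer: no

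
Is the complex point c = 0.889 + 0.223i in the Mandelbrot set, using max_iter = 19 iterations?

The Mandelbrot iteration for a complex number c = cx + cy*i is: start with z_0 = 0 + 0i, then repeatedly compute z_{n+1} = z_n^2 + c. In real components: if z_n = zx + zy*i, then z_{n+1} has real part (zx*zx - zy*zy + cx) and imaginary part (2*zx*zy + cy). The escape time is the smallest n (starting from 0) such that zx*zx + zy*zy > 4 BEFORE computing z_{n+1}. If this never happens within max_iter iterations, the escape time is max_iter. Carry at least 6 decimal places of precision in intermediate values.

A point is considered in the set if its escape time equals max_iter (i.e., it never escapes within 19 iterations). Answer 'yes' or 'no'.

z_0 = 0 + 0i, c = 0.8890 + 0.2230i
Iter 1: z = 0.8890 + 0.2230i, |z|^2 = 0.8401
Iter 2: z = 1.6296 + 0.6195i, |z|^2 = 3.0393
Iter 3: z = 3.1608 + 2.2420i, |z|^2 = 15.0174
Escaped at iteration 3

Answer: no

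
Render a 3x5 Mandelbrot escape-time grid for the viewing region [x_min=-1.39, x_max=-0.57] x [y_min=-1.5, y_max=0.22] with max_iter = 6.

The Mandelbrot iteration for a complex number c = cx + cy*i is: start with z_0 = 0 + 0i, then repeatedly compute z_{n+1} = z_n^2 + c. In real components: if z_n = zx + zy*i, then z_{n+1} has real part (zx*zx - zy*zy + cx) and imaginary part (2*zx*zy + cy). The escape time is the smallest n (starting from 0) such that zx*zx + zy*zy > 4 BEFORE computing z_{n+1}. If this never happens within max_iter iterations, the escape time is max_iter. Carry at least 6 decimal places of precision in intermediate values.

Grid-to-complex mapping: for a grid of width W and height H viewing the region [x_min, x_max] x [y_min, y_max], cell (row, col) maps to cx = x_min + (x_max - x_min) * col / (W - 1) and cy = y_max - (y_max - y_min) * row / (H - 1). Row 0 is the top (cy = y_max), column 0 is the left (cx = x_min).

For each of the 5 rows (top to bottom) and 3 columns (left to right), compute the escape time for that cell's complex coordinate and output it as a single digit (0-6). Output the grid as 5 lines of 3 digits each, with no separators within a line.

(row=0, col=0): c = -1.3900 + 0.2200i → escape time 6
(row=0, col=1): c = -0.9800 + 0.2200i → escape time 6
(row=0, col=2): c = -0.5700 + 0.2200i → escape time 6
(row=1, col=0): c = -1.3900 + -0.2100i → escape time 6
(row=1, col=1): c = -0.9800 + -0.2100i → escape time 6
(row=1, col=2): c = -0.5700 + -0.2100i → escape time 6
(row=2, col=0): c = -1.3900 + -0.6400i → escape time 3
(row=2, col=1): c = -0.9800 + -0.6400i → escape time 4
(row=2, col=2): c = -0.5700 + -0.6400i → escape time 6
(row=3, col=0): c = -1.3900 + -1.0700i → escape time 3
(row=3, col=1): c = -0.9800 + -1.0700i → escape time 3
(row=3, col=2): c = -0.5700 + -1.0700i → escape time 3
(row=4, col=0): c = -1.3900 + -1.5000i → escape time 1
(row=4, col=1): c = -0.9800 + -1.5000i → escape time 2
(row=4, col=2): c = -0.5700 + -1.5000i → escape time 2

Answer: 666
666
346
333
122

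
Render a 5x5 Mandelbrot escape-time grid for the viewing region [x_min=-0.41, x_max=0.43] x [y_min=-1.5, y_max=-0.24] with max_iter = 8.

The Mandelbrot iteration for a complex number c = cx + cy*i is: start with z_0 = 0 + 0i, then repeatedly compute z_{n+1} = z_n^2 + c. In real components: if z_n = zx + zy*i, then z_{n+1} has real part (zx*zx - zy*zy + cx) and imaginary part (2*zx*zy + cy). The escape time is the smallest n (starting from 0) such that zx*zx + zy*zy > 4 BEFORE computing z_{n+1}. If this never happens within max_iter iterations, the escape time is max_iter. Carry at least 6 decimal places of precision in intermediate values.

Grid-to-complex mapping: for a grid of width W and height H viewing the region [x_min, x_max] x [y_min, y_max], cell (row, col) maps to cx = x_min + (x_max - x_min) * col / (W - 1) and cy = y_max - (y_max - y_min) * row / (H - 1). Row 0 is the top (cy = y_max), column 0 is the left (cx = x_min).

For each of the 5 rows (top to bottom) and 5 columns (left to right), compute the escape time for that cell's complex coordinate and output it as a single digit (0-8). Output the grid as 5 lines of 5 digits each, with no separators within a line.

Answer: 88888
88886
58843
33322
22222

Derivation:
(row=0, col=0): c = -0.4100 + -0.2400i → escape time 8
(row=0, col=1): c = -0.2000 + -0.2400i → escape time 8
(row=0, col=2): c = 0.0100 + -0.2400i → escape time 8
(row=0, col=3): c = 0.2200 + -0.2400i → escape time 8
(row=0, col=4): c = 0.4300 + -0.2400i → escape time 8
(row=1, col=0): c = -0.4100 + -0.5550i → escape time 8
(row=1, col=1): c = -0.2000 + -0.5550i → escape time 8
(row=1, col=2): c = 0.0100 + -0.5550i → escape time 8
(row=1, col=3): c = 0.2200 + -0.5550i → escape time 8
(row=1, col=4): c = 0.4300 + -0.5550i → escape time 6
(row=2, col=0): c = -0.4100 + -0.8700i → escape time 5
(row=2, col=1): c = -0.2000 + -0.8700i → escape time 8
(row=2, col=2): c = 0.0100 + -0.8700i → escape time 8
(row=2, col=3): c = 0.2200 + -0.8700i → escape time 4
(row=2, col=4): c = 0.4300 + -0.8700i → escape time 3
(row=3, col=0): c = -0.4100 + -1.1850i → escape time 3
(row=3, col=1): c = -0.2000 + -1.1850i → escape time 3
(row=3, col=2): c = 0.0100 + -1.1850i → escape time 3
(row=3, col=3): c = 0.2200 + -1.1850i → escape time 2
(row=3, col=4): c = 0.4300 + -1.1850i → escape time 2
(row=4, col=0): c = -0.4100 + -1.5000i → escape time 2
(row=4, col=1): c = -0.2000 + -1.5000i → escape time 2
(row=4, col=2): c = 0.0100 + -1.5000i → escape time 2
(row=4, col=3): c = 0.2200 + -1.5000i → escape time 2
(row=4, col=4): c = 0.4300 + -1.5000i → escape time 2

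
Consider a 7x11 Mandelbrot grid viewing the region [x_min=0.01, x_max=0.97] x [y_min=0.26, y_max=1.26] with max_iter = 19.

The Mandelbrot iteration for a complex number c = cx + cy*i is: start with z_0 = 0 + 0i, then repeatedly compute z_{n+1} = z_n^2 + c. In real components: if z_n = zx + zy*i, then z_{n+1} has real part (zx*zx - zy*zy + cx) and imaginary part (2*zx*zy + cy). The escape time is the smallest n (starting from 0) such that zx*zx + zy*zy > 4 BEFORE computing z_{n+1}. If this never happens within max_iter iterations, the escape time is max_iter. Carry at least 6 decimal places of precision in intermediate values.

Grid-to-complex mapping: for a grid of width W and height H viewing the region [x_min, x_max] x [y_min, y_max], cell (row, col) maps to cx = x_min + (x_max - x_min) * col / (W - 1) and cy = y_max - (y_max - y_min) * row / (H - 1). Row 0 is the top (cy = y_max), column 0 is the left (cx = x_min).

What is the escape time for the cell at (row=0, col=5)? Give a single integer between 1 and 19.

Answer: 2

Derivation:
z_0 = 0 + 0i, c = 0.8100 + 1.2600i
Iter 1: z = 0.8100 + 1.2600i, |z|^2 = 2.2437
Iter 2: z = -0.1215 + 3.3012i, |z|^2 = 10.9127
Escaped at iteration 2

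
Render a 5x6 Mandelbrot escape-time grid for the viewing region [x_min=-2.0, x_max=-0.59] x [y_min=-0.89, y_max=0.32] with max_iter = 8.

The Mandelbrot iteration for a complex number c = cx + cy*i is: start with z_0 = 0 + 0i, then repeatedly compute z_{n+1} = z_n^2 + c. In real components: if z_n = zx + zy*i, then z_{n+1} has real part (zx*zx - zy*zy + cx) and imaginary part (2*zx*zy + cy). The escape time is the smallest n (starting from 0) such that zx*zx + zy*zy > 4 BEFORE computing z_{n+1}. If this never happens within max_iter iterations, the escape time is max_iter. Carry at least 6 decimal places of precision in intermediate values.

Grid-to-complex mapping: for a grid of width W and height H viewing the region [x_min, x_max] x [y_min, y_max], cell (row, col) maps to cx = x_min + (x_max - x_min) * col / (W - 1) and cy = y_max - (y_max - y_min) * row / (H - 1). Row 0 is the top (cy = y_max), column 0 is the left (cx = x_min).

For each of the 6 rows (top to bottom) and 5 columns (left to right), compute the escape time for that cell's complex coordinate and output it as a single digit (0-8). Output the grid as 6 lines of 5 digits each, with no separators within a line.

(row=0, col=0): c = -2.0000 + 0.3200i → escape time 1
(row=0, col=1): c = -1.6475 + 0.3200i → escape time 4
(row=0, col=2): c = -1.2950 + 0.3200i → escape time 8
(row=0, col=3): c = -0.9425 + 0.3200i → escape time 8
(row=0, col=4): c = -0.5900 + 0.3200i → escape time 8
(row=1, col=0): c = -2.0000 + 0.0780i → escape time 1
(row=1, col=1): c = -1.6475 + 0.0780i → escape time 6
(row=1, col=2): c = -1.2950 + 0.0780i → escape time 8
(row=1, col=3): c = -0.9425 + 0.0780i → escape time 8
(row=1, col=4): c = -0.5900 + 0.0780i → escape time 8
(row=2, col=0): c = -2.0000 + -0.1640i → escape time 1
(row=2, col=1): c = -1.6475 + -0.1640i → escape time 5
(row=2, col=2): c = -1.2950 + -0.1640i → escape time 8
(row=2, col=3): c = -0.9425 + -0.1640i → escape time 8
(row=2, col=4): c = -0.5900 + -0.1640i → escape time 8
(row=3, col=0): c = -2.0000 + -0.4060i → escape time 1
(row=3, col=1): c = -1.6475 + -0.4060i → escape time 3
(row=3, col=2): c = -1.2950 + -0.4060i → escape time 7
(row=3, col=3): c = -0.9425 + -0.4060i → escape time 7
(row=3, col=4): c = -0.5900 + -0.4060i → escape time 8
(row=4, col=0): c = -2.0000 + -0.6480i → escape time 1
(row=4, col=1): c = -1.6475 + -0.6480i → escape time 3
(row=4, col=2): c = -1.2950 + -0.6480i → escape time 3
(row=4, col=3): c = -0.9425 + -0.6480i → escape time 4
(row=4, col=4): c = -0.5900 + -0.6480i → escape time 8
(row=5, col=0): c = -2.0000 + -0.8900i → escape time 1
(row=5, col=1): c = -1.6475 + -0.8900i → escape time 2
(row=5, col=2): c = -1.2950 + -0.8900i → escape time 3
(row=5, col=3): c = -0.9425 + -0.8900i → escape time 3
(row=5, col=4): c = -0.5900 + -0.8900i → escape time 4

Answer: 14888
16888
15888
13778
13348
12334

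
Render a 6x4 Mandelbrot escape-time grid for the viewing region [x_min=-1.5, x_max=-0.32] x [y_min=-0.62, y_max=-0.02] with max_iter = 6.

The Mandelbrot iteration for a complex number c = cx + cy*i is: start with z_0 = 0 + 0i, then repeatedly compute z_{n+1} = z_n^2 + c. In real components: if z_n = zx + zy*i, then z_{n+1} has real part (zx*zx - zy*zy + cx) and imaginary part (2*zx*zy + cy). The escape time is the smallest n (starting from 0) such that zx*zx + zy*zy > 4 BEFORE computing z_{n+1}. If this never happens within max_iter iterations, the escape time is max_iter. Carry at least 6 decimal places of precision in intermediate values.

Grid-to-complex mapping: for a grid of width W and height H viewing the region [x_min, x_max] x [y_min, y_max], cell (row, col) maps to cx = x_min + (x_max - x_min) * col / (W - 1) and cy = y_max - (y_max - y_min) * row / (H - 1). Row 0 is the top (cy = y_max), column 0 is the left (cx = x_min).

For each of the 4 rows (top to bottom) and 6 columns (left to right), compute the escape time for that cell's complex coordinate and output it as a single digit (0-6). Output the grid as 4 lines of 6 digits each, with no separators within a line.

(row=0, col=0): c = -1.5000 + -0.0200i → escape time 6
(row=0, col=1): c = -1.2640 + -0.0200i → escape time 6
(row=0, col=2): c = -1.0280 + -0.0200i → escape time 6
(row=0, col=3): c = -0.7920 + -0.0200i → escape time 6
(row=0, col=4): c = -0.5560 + -0.0200i → escape time 6
(row=0, col=5): c = -0.3200 + -0.0200i → escape time 6
(row=1, col=0): c = -1.5000 + -0.2200i → escape time 5
(row=1, col=1): c = -1.2640 + -0.2200i → escape time 6
(row=1, col=2): c = -1.0280 + -0.2200i → escape time 6
(row=1, col=3): c = -0.7920 + -0.2200i → escape time 6
(row=1, col=4): c = -0.5560 + -0.2200i → escape time 6
(row=1, col=5): c = -0.3200 + -0.2200i → escape time 6
(row=2, col=0): c = -1.5000 + -0.4200i → escape time 4
(row=2, col=1): c = -1.2640 + -0.4200i → escape time 6
(row=2, col=2): c = -1.0280 + -0.4200i → escape time 6
(row=2, col=3): c = -0.7920 + -0.4200i → escape time 6
(row=2, col=4): c = -0.5560 + -0.4200i → escape time 6
(row=2, col=5): c = -0.3200 + -0.4200i → escape time 6
(row=3, col=0): c = -1.5000 + -0.6200i → escape time 3
(row=3, col=1): c = -1.2640 + -0.6200i → escape time 3
(row=3, col=2): c = -1.0280 + -0.6200i → escape time 4
(row=3, col=3): c = -0.7920 + -0.6200i → escape time 5
(row=3, col=4): c = -0.5560 + -0.6200i → escape time 6
(row=3, col=5): c = -0.3200 + -0.6200i → escape time 6

Answer: 666666
566666
466666
334566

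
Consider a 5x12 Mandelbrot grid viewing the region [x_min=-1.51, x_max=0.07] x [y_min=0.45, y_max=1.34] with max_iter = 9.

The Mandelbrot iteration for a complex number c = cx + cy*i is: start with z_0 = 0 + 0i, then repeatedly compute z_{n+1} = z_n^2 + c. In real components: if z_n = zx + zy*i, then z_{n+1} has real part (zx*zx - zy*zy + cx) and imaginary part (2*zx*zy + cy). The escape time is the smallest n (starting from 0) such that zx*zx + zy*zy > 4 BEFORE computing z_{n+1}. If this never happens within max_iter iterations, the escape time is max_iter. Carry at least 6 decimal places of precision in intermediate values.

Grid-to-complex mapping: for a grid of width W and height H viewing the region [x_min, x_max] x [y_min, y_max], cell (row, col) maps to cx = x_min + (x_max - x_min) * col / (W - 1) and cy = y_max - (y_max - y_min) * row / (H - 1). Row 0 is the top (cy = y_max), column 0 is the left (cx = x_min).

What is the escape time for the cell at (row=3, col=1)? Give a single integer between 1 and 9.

Answer: 3

Derivation:
z_0 = 0 + 0i, c = -1.1150 + 1.0973i
Iter 1: z = -1.1150 + 1.0973i, |z|^2 = 2.4472
Iter 2: z = -1.0758 + -1.3496i, |z|^2 = 2.9789
Iter 3: z = -1.7792 + 4.0011i, |z|^2 = 19.1747
Escaped at iteration 3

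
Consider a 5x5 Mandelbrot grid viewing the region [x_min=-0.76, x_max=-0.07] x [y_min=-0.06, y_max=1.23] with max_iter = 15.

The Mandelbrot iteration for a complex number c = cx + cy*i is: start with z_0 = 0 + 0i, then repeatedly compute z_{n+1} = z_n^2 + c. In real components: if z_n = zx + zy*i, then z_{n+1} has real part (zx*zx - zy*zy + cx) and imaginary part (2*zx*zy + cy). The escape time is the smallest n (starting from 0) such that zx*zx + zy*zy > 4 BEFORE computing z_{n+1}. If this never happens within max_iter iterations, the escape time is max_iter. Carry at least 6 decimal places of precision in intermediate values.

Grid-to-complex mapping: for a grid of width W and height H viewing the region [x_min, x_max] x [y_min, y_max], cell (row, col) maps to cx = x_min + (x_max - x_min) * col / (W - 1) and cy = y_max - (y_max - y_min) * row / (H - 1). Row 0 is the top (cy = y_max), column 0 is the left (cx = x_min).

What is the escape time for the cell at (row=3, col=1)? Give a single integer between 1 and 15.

z_0 = 0 + 0i, c = -0.5875 + 0.2625i
Iter 1: z = -0.5875 + 0.2625i, |z|^2 = 0.4141
Iter 2: z = -0.3112 + -0.0459i, |z|^2 = 0.0990
Iter 3: z = -0.4927 + 0.2911i, |z|^2 = 0.3275
Iter 4: z = -0.4295 + -0.0244i, |z|^2 = 0.1850
Iter 5: z = -0.4037 + 0.2834i, |z|^2 = 0.2433
Iter 6: z = -0.5049 + 0.0337i, |z|^2 = 0.2560
Iter 7: z = -0.3337 + 0.2285i, |z|^2 = 0.1636
Iter 8: z = -0.5283 + 0.1100i, |z|^2 = 0.2912
Iter 9: z = -0.3205 + 0.1463i, |z|^2 = 0.1241
Iter 10: z = -0.5062 + 0.1688i, |z|^2 = 0.2847
Iter 11: z = -0.3597 + 0.0917i, |z|^2 = 0.1378
Iter 12: z = -0.4665 + 0.1966i, |z|^2 = 0.2562
Iter 13: z = -0.4085 + 0.0791i, |z|^2 = 0.1731
Iter 14: z = -0.4269 + 0.1979i, |z|^2 = 0.2214

Answer: 15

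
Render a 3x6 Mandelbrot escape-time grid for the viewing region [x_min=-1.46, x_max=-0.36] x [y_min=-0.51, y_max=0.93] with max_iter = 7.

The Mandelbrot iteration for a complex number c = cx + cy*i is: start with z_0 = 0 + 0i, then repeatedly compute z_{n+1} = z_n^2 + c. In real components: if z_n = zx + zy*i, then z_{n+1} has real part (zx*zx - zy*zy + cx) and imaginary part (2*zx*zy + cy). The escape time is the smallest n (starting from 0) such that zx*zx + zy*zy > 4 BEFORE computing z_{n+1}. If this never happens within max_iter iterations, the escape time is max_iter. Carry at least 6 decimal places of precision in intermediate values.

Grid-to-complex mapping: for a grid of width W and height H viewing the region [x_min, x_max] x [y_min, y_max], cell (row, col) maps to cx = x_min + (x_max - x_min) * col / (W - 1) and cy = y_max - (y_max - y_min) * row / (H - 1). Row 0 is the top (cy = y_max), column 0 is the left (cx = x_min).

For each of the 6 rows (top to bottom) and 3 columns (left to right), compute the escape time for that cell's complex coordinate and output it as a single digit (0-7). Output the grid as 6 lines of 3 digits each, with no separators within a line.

(row=0, col=0): c = -1.4600 + 0.9300i → escape time 3
(row=0, col=1): c = -0.9100 + 0.9300i → escape time 3
(row=0, col=2): c = -0.3600 + 0.9300i → escape time 5
(row=1, col=0): c = -1.4600 + 0.6420i → escape time 3
(row=1, col=1): c = -0.9100 + 0.6420i → escape time 4
(row=1, col=2): c = -0.3600 + 0.6420i → escape time 7
(row=2, col=0): c = -1.4600 + 0.3540i → escape time 5
(row=2, col=1): c = -0.9100 + 0.3540i → escape time 7
(row=2, col=2): c = -0.3600 + 0.3540i → escape time 7
(row=3, col=0): c = -1.4600 + 0.0660i → escape time 7
(row=3, col=1): c = -0.9100 + 0.0660i → escape time 7
(row=3, col=2): c = -0.3600 + 0.0660i → escape time 7
(row=4, col=0): c = -1.4600 + -0.2220i → escape time 5
(row=4, col=1): c = -0.9100 + -0.2220i → escape time 7
(row=4, col=2): c = -0.3600 + -0.2220i → escape time 7
(row=5, col=0): c = -1.4600 + -0.5100i → escape time 3
(row=5, col=1): c = -0.9100 + -0.5100i → escape time 5
(row=5, col=2): c = -0.3600 + -0.5100i → escape time 7

Answer: 335
347
577
777
577
357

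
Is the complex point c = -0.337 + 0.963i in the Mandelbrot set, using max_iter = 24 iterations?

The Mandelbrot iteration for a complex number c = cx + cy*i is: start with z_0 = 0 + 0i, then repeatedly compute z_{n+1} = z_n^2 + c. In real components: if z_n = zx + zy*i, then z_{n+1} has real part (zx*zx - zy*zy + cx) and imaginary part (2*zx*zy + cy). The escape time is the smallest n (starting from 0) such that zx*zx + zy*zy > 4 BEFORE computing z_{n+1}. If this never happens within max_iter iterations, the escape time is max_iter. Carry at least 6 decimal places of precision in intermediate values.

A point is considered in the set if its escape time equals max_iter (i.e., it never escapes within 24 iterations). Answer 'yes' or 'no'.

Answer: no

Derivation:
z_0 = 0 + 0i, c = -0.3370 + 0.9630i
Iter 1: z = -0.3370 + 0.9630i, |z|^2 = 1.0409
Iter 2: z = -1.1508 + 0.3139i, |z|^2 = 1.4229
Iter 3: z = 0.8888 + 0.2404i, |z|^2 = 0.8477
Iter 4: z = 0.3951 + 1.3904i, |z|^2 = 2.0893
Iter 5: z = -2.1141 + 2.0618i, |z|^2 = 8.7202
Escaped at iteration 5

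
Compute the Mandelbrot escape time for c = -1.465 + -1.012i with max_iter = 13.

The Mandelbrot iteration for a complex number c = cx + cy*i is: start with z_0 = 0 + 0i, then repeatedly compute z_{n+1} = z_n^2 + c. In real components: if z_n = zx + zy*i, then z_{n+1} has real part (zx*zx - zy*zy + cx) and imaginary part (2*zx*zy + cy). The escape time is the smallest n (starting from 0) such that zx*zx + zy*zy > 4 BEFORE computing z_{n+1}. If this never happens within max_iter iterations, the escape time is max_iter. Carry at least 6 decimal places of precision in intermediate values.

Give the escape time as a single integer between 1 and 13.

z_0 = 0 + 0i, c = -1.4650 + -1.0120i
Iter 1: z = -1.4650 + -1.0120i, |z|^2 = 3.1704
Iter 2: z = -0.3429 + 1.9532i, |z|^2 = 3.9324
Iter 3: z = -5.1622 + -2.3516i, |z|^2 = 32.1785
Escaped at iteration 3

Answer: 3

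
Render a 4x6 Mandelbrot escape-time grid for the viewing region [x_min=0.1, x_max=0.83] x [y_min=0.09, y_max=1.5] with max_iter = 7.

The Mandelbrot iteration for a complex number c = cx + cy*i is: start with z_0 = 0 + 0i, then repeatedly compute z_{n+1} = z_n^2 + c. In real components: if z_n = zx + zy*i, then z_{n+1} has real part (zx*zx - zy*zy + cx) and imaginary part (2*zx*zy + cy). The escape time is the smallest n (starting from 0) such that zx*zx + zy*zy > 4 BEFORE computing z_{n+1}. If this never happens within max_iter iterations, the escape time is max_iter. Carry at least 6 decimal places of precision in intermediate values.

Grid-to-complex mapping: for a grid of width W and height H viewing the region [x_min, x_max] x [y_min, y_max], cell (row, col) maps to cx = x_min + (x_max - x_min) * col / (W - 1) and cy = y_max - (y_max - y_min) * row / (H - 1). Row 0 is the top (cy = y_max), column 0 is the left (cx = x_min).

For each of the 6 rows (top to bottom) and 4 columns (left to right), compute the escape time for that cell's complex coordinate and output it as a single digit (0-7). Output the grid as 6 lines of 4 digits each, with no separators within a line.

Answer: 2222
2222
5322
7732
7743
7743

Derivation:
(row=0, col=0): c = 0.1000 + 1.5000i → escape time 2
(row=0, col=1): c = 0.3433 + 1.5000i → escape time 2
(row=0, col=2): c = 0.5867 + 1.5000i → escape time 2
(row=0, col=3): c = 0.8300 + 1.5000i → escape time 2
(row=1, col=0): c = 0.1000 + 1.2180i → escape time 2
(row=1, col=1): c = 0.3433 + 1.2180i → escape time 2
(row=1, col=2): c = 0.5867 + 1.2180i → escape time 2
(row=1, col=3): c = 0.8300 + 1.2180i → escape time 2
(row=2, col=0): c = 0.1000 + 0.9360i → escape time 5
(row=2, col=1): c = 0.3433 + 0.9360i → escape time 3
(row=2, col=2): c = 0.5867 + 0.9360i → escape time 2
(row=2, col=3): c = 0.8300 + 0.9360i → escape time 2
(row=3, col=0): c = 0.1000 + 0.6540i → escape time 7
(row=3, col=1): c = 0.3433 + 0.6540i → escape time 7
(row=3, col=2): c = 0.5867 + 0.6540i → escape time 3
(row=3, col=3): c = 0.8300 + 0.6540i → escape time 2
(row=4, col=0): c = 0.1000 + 0.3720i → escape time 7
(row=4, col=1): c = 0.3433 + 0.3720i → escape time 7
(row=4, col=2): c = 0.5867 + 0.3720i → escape time 4
(row=4, col=3): c = 0.8300 + 0.3720i → escape time 3
(row=5, col=0): c = 0.1000 + 0.0900i → escape time 7
(row=5, col=1): c = 0.3433 + 0.0900i → escape time 7
(row=5, col=2): c = 0.5867 + 0.0900i → escape time 4
(row=5, col=3): c = 0.8300 + 0.0900i → escape time 3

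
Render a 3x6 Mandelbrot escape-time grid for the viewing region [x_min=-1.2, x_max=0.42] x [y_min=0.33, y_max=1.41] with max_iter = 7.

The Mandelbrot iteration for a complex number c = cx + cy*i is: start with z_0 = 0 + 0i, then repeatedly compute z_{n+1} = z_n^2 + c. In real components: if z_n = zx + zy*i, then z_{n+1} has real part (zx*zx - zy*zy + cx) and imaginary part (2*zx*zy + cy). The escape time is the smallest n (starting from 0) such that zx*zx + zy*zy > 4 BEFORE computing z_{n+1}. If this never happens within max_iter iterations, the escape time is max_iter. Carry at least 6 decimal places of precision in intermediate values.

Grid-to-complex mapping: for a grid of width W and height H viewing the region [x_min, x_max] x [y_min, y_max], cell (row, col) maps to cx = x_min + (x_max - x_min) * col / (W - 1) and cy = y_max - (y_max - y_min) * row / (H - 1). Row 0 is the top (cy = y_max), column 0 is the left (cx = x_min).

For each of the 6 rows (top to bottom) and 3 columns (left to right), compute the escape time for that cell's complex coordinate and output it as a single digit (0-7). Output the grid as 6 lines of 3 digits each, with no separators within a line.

Answer: 222
232
353
374
476
777

Derivation:
(row=0, col=0): c = -1.2000 + 1.4100i → escape time 2
(row=0, col=1): c = -0.3900 + 1.4100i → escape time 2
(row=0, col=2): c = 0.4200 + 1.4100i → escape time 2
(row=1, col=0): c = -1.2000 + 1.1940i → escape time 2
(row=1, col=1): c = -0.3900 + 1.1940i → escape time 3
(row=1, col=2): c = 0.4200 + 1.1940i → escape time 2
(row=2, col=0): c = -1.2000 + 0.9780i → escape time 3
(row=2, col=1): c = -0.3900 + 0.9780i → escape time 5
(row=2, col=2): c = 0.4200 + 0.9780i → escape time 3
(row=3, col=0): c = -1.2000 + 0.7620i → escape time 3
(row=3, col=1): c = -0.3900 + 0.7620i → escape time 7
(row=3, col=2): c = 0.4200 + 0.7620i → escape time 4
(row=4, col=0): c = -1.2000 + 0.5460i → escape time 4
(row=4, col=1): c = -0.3900 + 0.5460i → escape time 7
(row=4, col=2): c = 0.4200 + 0.5460i → escape time 6
(row=5, col=0): c = -1.2000 + 0.3300i → escape time 7
(row=5, col=1): c = -0.3900 + 0.3300i → escape time 7
(row=5, col=2): c = 0.4200 + 0.3300i → escape time 7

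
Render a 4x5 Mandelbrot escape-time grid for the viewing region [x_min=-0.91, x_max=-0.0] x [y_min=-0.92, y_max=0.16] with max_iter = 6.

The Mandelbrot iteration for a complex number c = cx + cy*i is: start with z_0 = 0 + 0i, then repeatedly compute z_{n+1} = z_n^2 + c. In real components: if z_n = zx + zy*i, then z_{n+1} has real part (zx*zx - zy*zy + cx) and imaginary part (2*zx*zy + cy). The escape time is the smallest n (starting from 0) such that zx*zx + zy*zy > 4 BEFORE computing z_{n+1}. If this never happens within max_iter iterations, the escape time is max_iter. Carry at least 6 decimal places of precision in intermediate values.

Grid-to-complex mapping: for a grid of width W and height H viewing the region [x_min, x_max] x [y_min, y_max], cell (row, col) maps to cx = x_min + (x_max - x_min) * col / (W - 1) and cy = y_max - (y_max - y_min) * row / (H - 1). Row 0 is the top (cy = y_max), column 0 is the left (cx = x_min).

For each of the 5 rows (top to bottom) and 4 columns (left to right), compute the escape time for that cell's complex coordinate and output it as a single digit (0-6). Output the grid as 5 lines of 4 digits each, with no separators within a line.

(row=0, col=0): c = -0.9100 + 0.1600i → escape time 6
(row=0, col=1): c = -0.6067 + 0.1600i → escape time 6
(row=0, col=2): c = -0.3033 + 0.1600i → escape time 6
(row=0, col=3): c = 0.0000 + 0.1600i → escape time 6
(row=1, col=0): c = -0.9100 + -0.1100i → escape time 6
(row=1, col=1): c = -0.6067 + -0.1100i → escape time 6
(row=1, col=2): c = -0.3033 + -0.1100i → escape time 6
(row=1, col=3): c = 0.0000 + -0.1100i → escape time 6
(row=2, col=0): c = -0.9100 + -0.3800i → escape time 6
(row=2, col=1): c = -0.6067 + -0.3800i → escape time 6
(row=2, col=2): c = -0.3033 + -0.3800i → escape time 6
(row=2, col=3): c = 0.0000 + -0.3800i → escape time 6
(row=3, col=0): c = -0.9100 + -0.6500i → escape time 4
(row=3, col=1): c = -0.6067 + -0.6500i → escape time 6
(row=3, col=2): c = -0.3033 + -0.6500i → escape time 6
(row=3, col=3): c = 0.0000 + -0.6500i → escape time 6
(row=4, col=0): c = -0.9100 + -0.9200i → escape time 3
(row=4, col=1): c = -0.6067 + -0.9200i → escape time 4
(row=4, col=2): c = -0.3033 + -0.9200i → escape time 6
(row=4, col=3): c = 0.0000 + -0.9200i → escape time 6

Answer: 6666
6666
6666
4666
3466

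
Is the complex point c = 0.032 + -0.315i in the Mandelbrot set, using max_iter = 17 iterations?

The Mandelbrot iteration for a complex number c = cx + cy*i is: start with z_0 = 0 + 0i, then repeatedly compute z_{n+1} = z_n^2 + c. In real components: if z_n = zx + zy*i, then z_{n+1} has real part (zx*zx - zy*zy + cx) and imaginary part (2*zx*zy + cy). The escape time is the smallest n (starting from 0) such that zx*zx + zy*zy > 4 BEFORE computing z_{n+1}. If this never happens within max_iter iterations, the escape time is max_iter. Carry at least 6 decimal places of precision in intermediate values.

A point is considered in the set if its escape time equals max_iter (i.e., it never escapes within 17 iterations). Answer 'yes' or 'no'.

z_0 = 0 + 0i, c = 0.0320 + -0.3150i
Iter 1: z = 0.0320 + -0.3150i, |z|^2 = 0.1002
Iter 2: z = -0.0662 + -0.3352i, |z|^2 = 0.1167
Iter 3: z = -0.0759 + -0.2706i, |z|^2 = 0.0790
Iter 4: z = -0.0355 + -0.2739i, |z|^2 = 0.0763
Iter 5: z = -0.0418 + -0.2956i, |z|^2 = 0.0891
Iter 6: z = -0.0536 + -0.2903i, |z|^2 = 0.0872
Iter 7: z = -0.0494 + -0.2839i, |z|^2 = 0.0830
Iter 8: z = -0.0461 + -0.2869i, |z|^2 = 0.0845
Iter 9: z = -0.0482 + -0.2885i, |z|^2 = 0.0856
Iter 10: z = -0.0489 + -0.2872i, |z|^2 = 0.0849
Iter 11: z = -0.0481 + -0.2869i, |z|^2 = 0.0846
Iter 12: z = -0.0480 + -0.2874i, |z|^2 = 0.0849
Iter 13: z = -0.0483 + -0.2874i, |z|^2 = 0.0849
Iter 14: z = -0.0483 + -0.2872i, |z|^2 = 0.0848
Iter 15: z = -0.0482 + -0.2873i, |z|^2 = 0.0848
Iter 16: z = -0.0482 + -0.2873i, |z|^2 = 0.0849
Did not escape in 17 iterations → in set

Answer: yes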